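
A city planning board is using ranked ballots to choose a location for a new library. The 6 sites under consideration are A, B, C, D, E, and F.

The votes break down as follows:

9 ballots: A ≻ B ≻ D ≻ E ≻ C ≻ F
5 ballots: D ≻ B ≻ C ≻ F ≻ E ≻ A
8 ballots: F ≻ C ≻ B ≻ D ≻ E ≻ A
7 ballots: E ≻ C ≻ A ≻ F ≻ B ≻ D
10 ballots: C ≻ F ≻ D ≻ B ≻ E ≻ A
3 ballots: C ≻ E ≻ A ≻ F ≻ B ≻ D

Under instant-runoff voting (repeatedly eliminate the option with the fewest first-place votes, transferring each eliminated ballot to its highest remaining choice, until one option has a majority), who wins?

Round 1: C 13, A 9, F 8, E 7, D 5, B 0. B has the fewest and is eliminated.
Round 2: C 13, A 9, F 8, E 7, D 5. D has the fewest and is eliminated.
Round 3: C 18, A 9, F 8, E 7. E has the fewest and is eliminated.
Round 4: C 25, A 9, F 8. C has a majority.

C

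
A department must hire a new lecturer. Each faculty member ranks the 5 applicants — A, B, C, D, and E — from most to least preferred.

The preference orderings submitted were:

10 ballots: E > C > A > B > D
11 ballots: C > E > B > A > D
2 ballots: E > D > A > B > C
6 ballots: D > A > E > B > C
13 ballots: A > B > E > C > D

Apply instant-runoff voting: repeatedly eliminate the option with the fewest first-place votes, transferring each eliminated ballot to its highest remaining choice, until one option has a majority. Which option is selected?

E

Round 1: A 13, E 12, C 11, D 6, B 0. B has the fewest and is eliminated.
Round 2: A 13, E 12, C 11, D 6. D has the fewest and is eliminated.
Round 3: A 19, E 12, C 11. C has the fewest and is eliminated.
Round 4: E 23, A 19. E has a majority.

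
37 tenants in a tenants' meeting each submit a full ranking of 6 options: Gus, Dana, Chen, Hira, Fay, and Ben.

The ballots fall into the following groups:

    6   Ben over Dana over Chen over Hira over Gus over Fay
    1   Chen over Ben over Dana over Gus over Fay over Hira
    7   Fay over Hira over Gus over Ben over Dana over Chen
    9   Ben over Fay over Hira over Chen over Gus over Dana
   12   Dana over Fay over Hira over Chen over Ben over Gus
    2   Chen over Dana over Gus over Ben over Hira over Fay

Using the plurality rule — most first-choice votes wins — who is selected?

First-place vote totals:
  Gus: 0
  Dana: 12
  Chen: 3
  Hira: 0
  Fay: 7
  Ben: 15
Ben has the most first-place votes.

Ben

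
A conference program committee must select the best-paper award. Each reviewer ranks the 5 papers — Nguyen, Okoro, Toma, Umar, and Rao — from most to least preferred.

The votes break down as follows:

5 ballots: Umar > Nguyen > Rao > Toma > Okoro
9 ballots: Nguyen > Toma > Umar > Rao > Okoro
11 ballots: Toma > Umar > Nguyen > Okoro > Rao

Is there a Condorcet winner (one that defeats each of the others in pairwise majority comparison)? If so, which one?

Head-to-head results (25 voters total):
Nguyen vs Okoro: Nguyen wins 25–0.
Nguyen vs Toma: Nguyen wins 14–11.
Nguyen vs Umar: Umar wins 16–9.
Nguyen vs Rao: Nguyen wins 25–0.
Okoro vs Toma: Toma wins 25–0.
Okoro vs Umar: Umar wins 25–0.
Okoro vs Rao: Rao wins 14–11.
Toma vs Umar: Toma wins 20–5.
Toma vs Rao: Toma wins 20–5.
Umar vs Rao: Umar wins 25–0.
No candidate beats all others: Nguyen beats Toma beats Umar beats Nguyen, a majority cycle.

There is no Condorcet winner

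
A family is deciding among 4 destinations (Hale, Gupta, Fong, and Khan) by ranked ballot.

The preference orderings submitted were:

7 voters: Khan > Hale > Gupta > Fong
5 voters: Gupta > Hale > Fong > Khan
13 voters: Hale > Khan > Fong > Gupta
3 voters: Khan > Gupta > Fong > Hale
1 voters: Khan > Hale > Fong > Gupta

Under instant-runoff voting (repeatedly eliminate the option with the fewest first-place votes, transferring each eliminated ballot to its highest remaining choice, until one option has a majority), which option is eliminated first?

Fong

Round 1: Hale 13, Khan 11, Gupta 5, Fong 0. Fong has the fewest and is eliminated.
Round 2: Hale 13, Khan 11, Gupta 5. Gupta has the fewest and is eliminated.
Round 3: Hale 18, Khan 11. Hale has a majority.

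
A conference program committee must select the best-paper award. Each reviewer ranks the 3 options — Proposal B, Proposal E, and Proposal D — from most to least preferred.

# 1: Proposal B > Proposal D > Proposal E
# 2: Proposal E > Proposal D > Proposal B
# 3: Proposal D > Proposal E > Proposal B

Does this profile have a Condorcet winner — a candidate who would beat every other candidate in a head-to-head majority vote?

Yes

Head-to-head results (3 voters total):
Proposal B vs Proposal E: Proposal E wins 2–1.
Proposal B vs Proposal D: Proposal D wins 2–1.
Proposal E vs Proposal D: Proposal D wins 2–1.
Proposal D beats each rival — Proposal B (2–1), Proposal E (2–1) — so Proposal D is the Condorcet winner.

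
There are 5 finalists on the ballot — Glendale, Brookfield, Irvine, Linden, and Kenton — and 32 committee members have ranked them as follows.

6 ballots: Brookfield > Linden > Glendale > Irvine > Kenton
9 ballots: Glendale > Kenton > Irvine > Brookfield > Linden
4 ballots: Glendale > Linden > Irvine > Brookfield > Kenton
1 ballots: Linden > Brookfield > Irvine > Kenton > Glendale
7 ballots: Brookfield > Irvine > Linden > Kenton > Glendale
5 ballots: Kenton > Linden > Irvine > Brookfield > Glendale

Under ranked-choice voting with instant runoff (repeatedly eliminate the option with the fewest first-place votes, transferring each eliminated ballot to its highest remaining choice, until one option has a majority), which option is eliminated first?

Irvine

Round 1: Glendale 13, Brookfield 13, Kenton 5, Linden 1, Irvine 0. Irvine has the fewest and is eliminated.
Round 2: Glendale 13, Brookfield 13, Kenton 5, Linden 1. Linden has the fewest and is eliminated.
Round 3: Brookfield 14, Glendale 13, Kenton 5. Kenton has the fewest and is eliminated.
Round 4: Brookfield 19, Glendale 13. Brookfield has a majority.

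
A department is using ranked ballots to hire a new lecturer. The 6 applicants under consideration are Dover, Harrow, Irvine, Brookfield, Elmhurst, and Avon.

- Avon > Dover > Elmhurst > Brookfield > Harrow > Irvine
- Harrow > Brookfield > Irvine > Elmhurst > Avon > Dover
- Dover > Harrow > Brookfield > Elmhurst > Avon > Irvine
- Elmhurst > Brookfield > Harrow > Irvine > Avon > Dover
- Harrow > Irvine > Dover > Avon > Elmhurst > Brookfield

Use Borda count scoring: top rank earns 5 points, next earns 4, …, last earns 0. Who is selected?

Harrow

Borda scores:
  Dover: 4 + 0 + 5 + 0 + 3 = 12
  Harrow: 1 + 5 + 4 + 3 + 5 = 18
  Irvine: 0 + 3 + 0 + 2 + 4 = 9
  Brookfield: 2 + 4 + 3 + 4 + 0 = 13
  Elmhurst: 3 + 2 + 2 + 5 + 1 = 13
  Avon: 5 + 1 + 1 + 1 + 2 = 10
Harrow has the highest total.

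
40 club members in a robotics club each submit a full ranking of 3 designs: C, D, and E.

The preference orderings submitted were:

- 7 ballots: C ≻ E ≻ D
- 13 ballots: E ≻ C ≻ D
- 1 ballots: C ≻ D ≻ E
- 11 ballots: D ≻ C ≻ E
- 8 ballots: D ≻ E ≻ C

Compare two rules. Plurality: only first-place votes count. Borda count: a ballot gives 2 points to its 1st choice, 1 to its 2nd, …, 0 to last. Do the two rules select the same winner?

No

Plurality first-place counts: C 8, D 19, E 13 → D.
Borda totals: C 40, D 39, E 41 → E.
The two rules disagree: plurality picks D, Borda picks E.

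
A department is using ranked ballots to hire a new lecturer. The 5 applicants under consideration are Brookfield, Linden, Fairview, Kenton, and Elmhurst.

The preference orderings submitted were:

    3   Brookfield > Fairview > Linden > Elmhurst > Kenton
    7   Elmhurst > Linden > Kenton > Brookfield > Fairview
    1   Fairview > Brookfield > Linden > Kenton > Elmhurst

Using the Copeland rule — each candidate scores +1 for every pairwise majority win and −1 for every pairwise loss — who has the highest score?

Pairwise results:
  Brookfield vs Linden: Linden wins 7–4.
  Brookfield vs Fairview: Brookfield wins 10–1.
  Brookfield vs Kenton: Kenton wins 7–4.
  Brookfield vs Elmhurst: Elmhurst wins 7–4.
  Linden vs Fairview: Linden wins 7–4.
  Linden vs Kenton: Linden wins 11–0.
  Linden vs Elmhurst: Elmhurst wins 7–4.
  Fairview vs Kenton: Kenton wins 7–4.
  Fairview vs Elmhurst: Elmhurst wins 7–4.
  Kenton vs Elmhurst: Elmhurst wins 10–1.
Copeland scores (wins − losses):
  Brookfield: 1 − 3 = -2
  Linden: 3 − 1 = 2
  Fairview: 0 − 4 = -4
  Kenton: 2 − 2 = 0
  Elmhurst: 4 − 0 = 4
Elmhurst has the best Copeland score.

Elmhurst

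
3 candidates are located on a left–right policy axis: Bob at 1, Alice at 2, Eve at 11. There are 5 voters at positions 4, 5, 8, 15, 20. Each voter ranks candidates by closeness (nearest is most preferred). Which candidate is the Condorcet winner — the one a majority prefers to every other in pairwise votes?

With single-peaked preferences on a line, the Condorcet winner is the candidate closest to the median voter.
The median voter (position 8) is closest to Eve at 11.
Check: Eve vs Alice — voters closer to Eve: 3 of 5.

Eve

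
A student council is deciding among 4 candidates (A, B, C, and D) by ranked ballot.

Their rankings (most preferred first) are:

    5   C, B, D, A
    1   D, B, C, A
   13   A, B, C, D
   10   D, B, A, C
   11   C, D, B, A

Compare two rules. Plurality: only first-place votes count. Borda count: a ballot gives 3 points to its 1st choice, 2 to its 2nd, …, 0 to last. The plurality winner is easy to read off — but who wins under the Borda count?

Plurality first-place counts: A 13, B 0, C 16, D 11 → C.
Borda totals: A 49, B 69, C 62, D 60 → B.

B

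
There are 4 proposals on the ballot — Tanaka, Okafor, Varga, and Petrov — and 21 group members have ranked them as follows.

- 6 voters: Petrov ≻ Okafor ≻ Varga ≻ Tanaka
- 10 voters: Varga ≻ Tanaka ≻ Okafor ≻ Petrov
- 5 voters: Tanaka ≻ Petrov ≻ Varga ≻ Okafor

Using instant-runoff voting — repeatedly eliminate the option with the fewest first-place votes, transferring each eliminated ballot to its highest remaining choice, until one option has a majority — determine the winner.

Round 1: Varga 10, Petrov 6, Tanaka 5, Okafor 0. Okafor has the fewest and is eliminated.
Round 2: Varga 10, Petrov 6, Tanaka 5. Tanaka has the fewest and is eliminated.
Round 3: Petrov 11, Varga 10. Petrov has a majority.

Petrov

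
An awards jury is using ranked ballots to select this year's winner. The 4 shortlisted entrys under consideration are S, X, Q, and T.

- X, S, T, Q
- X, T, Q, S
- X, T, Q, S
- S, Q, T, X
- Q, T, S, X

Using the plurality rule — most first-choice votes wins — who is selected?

X

First-place vote totals:
  S: 1
  X: 3
  Q: 1
  T: 0
X has the most first-place votes.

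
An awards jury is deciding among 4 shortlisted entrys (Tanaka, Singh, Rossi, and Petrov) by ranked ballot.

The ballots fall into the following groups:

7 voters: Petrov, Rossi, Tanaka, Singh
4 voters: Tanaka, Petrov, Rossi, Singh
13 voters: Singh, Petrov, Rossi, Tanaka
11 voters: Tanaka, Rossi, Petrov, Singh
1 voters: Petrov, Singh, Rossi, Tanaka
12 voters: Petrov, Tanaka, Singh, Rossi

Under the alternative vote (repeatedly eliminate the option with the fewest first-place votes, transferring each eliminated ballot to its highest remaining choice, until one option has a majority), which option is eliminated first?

Round 1: Petrov 20, Tanaka 15, Singh 13, Rossi 0. Rossi has the fewest and is eliminated.
Round 2: Petrov 20, Tanaka 15, Singh 13. Singh has the fewest and is eliminated.
Round 3: Petrov 33, Tanaka 15. Petrov has a majority.

Rossi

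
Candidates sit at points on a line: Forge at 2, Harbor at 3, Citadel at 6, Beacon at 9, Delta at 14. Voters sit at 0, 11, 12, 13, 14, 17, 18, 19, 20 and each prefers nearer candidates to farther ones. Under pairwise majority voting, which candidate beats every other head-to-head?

Delta

With single-peaked preferences on a line, the Condorcet winner is the candidate closest to the median voter.
The median voter (position 14) is closest to Delta at 14.
Check: Delta vs Citadel — voters closer to Delta: 8 of 9.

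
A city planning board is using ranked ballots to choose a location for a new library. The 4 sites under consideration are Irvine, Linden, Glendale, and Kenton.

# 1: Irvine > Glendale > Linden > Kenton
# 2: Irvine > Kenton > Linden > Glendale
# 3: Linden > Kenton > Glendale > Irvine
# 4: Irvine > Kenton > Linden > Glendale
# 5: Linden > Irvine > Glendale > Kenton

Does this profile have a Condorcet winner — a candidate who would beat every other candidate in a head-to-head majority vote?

Head-to-head results (5 voters total):
Irvine vs Linden: Irvine wins 3–2.
Irvine vs Glendale: Irvine wins 4–1.
Irvine vs Kenton: Irvine wins 4–1.
Linden vs Glendale: Linden wins 4–1.
Linden vs Kenton: Linden wins 3–2.
Glendale vs Kenton: Kenton wins 3–2.
Irvine beats each rival — Linden (3–2), Glendale (4–1), Kenton (4–1) — so Irvine is the Condorcet winner.

Yes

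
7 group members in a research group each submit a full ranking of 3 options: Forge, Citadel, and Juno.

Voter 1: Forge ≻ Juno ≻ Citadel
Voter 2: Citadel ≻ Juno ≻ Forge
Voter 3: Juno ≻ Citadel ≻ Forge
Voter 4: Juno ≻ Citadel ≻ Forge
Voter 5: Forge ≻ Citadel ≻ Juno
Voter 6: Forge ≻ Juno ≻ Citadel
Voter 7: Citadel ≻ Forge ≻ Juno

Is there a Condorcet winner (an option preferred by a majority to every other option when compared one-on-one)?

No

Head-to-head results (7 voters total):
Forge vs Citadel: Citadel wins 4–3.
Forge vs Juno: Forge wins 4–3.
Citadel vs Juno: Juno wins 4–3.
No candidate beats all others: Forge beats Juno beats Citadel beats Forge, a majority cycle.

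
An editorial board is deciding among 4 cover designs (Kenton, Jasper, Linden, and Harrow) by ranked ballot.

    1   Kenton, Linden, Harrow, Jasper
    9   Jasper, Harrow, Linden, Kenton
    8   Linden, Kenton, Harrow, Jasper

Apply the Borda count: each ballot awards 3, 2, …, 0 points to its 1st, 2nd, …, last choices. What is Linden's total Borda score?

Borda scores:
  Kenton: 3 + 9·0 + 8·2 = 19
  Jasper: 0 + 9·3 + 8·0 = 27
  Linden: 2 + 9·1 + 8·3 = 35
  Harrow: 1 + 9·2 + 8·1 = 27

35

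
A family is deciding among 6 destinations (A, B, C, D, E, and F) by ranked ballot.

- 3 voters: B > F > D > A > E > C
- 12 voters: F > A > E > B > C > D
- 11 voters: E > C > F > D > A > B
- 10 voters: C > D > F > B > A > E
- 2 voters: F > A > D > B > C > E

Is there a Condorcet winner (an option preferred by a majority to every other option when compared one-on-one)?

Head-to-head results (38 voters total):
A vs B: A wins 25–13.
A vs C: C wins 21–17.
A vs D: D wins 24–14.
A vs E: A wins 27–11.
A vs F: F wins 38–0.
B vs C: C wins 21–17.
B vs D: D wins 23–15.
B vs E: E wins 23–15.
B vs F: F wins 35–3.
C vs D: C wins 33–5.
C vs E: E wins 26–12.
C vs F: C wins 21–17.
D vs E: E wins 23–15.
D vs F: F wins 28–10.
E vs F: F wins 27–11.
No candidate beats all others: A beats E beats C beats A, a majority cycle.

No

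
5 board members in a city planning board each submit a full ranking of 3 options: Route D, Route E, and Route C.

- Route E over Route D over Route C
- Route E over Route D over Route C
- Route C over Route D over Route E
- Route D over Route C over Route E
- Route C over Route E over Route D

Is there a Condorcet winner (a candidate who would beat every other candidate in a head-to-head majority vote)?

Head-to-head results (5 voters total):
Route D vs Route E: Route E wins 3–2.
Route D vs Route C: Route D wins 3–2.
Route E vs Route C: Route C wins 3–2.
No candidate beats all others: Route D beats Route C beats Route E beats Route D, a majority cycle.

No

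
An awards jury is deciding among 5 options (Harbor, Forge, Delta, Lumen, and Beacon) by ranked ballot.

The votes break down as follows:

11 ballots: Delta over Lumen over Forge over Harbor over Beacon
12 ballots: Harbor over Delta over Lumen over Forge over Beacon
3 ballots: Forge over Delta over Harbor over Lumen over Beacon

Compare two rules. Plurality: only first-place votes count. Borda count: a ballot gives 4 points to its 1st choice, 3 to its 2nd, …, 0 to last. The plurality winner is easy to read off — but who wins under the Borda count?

Plurality first-place counts: Harbor 12, Forge 3, Delta 11, Lumen 0, Beacon 0 → Harbor.
Borda totals: Harbor 65, Forge 46, Delta 89, Lumen 60, Beacon 0 → Delta.

Delta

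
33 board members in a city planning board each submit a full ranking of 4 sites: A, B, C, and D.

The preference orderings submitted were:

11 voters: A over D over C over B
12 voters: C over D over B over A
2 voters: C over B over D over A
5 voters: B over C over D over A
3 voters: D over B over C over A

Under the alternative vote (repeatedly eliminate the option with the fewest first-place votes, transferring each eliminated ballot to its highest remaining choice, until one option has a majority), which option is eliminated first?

Round 1: C 14, A 11, B 5, D 3. D has the fewest and is eliminated.
Round 2: C 14, A 11, B 8. B has the fewest and is eliminated.
Round 3: C 22, A 11. C has a majority.

D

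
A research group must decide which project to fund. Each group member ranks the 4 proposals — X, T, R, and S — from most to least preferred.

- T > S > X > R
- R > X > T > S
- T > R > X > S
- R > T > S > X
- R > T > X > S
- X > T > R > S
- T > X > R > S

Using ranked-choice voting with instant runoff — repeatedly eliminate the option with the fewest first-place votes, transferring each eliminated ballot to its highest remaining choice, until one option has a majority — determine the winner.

T

Round 1: T 3, R 3, X 1, S 0. S has the fewest and is eliminated.
Round 2: T 3, R 3, X 1. X has the fewest and is eliminated.
Round 3: T 4, R 3. T has a majority.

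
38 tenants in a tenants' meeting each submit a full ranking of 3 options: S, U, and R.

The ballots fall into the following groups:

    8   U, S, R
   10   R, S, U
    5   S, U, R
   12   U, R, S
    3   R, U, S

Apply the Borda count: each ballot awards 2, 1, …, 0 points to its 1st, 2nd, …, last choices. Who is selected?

U

Borda scores:
  S: 8·1 + 10·1 + 5·2 + 12·0 + 3·0 = 28
  U: 8·2 + 10·0 + 5·1 + 12·2 + 3·1 = 48
  R: 8·0 + 10·2 + 5·0 + 12·1 + 3·2 = 38
U has the highest total.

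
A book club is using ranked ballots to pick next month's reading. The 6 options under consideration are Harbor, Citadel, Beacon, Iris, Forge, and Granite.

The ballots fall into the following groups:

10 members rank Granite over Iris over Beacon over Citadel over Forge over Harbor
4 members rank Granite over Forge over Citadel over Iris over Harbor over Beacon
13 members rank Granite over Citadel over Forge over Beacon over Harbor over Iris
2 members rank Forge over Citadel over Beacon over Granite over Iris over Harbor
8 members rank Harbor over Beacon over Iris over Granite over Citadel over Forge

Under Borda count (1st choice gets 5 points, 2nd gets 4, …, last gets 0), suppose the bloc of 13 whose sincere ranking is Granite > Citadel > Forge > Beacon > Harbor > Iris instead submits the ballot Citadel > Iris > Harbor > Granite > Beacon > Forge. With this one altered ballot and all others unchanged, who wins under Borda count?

Borda totals with the altered ballot: Harbor 83, Citadel 113, Beacon 81, Iris 126, Forge 36, Granite 116.
The switch changes the winner from Granite to Iris.

Iris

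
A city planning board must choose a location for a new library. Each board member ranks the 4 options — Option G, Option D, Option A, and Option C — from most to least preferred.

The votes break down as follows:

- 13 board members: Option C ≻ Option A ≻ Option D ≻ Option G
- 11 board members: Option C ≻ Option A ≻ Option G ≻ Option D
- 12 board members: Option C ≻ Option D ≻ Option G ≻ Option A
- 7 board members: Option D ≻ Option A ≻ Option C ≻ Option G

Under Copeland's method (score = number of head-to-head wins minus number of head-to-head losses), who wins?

Pairwise results:
  Option G vs Option D: Option D wins 32–11.
  Option G vs Option A: Option A wins 31–12.
  Option G vs Option C: Option C wins 43–0.
  Option D vs Option A: Option A wins 24–19.
  Option D vs Option C: Option C wins 36–7.
  Option A vs Option C: Option C wins 36–7.
Copeland scores (wins − losses):
  Option G: 0 − 3 = -3
  Option D: 1 − 2 = -1
  Option A: 2 − 1 = 1
  Option C: 3 − 0 = 3
Option C has the best Copeland score.

Option C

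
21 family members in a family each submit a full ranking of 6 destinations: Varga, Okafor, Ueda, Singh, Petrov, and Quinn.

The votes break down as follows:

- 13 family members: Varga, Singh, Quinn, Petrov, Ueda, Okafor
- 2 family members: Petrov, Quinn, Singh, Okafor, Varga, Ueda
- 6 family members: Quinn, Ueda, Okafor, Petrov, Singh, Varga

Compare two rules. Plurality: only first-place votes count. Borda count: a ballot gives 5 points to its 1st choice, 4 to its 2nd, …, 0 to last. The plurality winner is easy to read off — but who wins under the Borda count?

Plurality first-place counts: Varga 13, Okafor 0, Ueda 0, Singh 0, Petrov 2, Quinn 6 → Varga.
Borda totals: Varga 67, Okafor 22, Ueda 37, Singh 64, Petrov 48, Quinn 77 → Quinn.

Quinn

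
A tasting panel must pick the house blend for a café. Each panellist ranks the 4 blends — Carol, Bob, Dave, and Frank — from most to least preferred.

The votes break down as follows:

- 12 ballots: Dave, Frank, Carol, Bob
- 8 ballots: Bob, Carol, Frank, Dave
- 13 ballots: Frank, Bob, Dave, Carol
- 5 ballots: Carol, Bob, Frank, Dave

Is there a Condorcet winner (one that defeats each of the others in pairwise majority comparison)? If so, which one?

Head-to-head results (38 voters total):
Carol vs Bob: Bob wins 21–17.
Carol vs Dave: Dave wins 25–13.
Carol vs Frank: Frank wins 25–13.
Bob vs Dave: Bob wins 26–12.
Bob vs Frank: Frank wins 25–13.
Dave vs Frank: Frank wins 26–12.
Frank beats each rival — Carol (25–13), Bob (25–13), Dave (26–12) — so Frank is the Condorcet winner.

Frank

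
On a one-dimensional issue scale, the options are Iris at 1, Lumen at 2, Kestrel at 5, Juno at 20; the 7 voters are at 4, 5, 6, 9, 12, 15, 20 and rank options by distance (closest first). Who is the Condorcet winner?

Kestrel

With single-peaked preferences on a line, the Condorcet winner is the candidate closest to the median voter.
The median voter (position 9) is closest to Kestrel at 5.
Check: Kestrel vs Iris — voters closer to Kestrel: 7 of 7.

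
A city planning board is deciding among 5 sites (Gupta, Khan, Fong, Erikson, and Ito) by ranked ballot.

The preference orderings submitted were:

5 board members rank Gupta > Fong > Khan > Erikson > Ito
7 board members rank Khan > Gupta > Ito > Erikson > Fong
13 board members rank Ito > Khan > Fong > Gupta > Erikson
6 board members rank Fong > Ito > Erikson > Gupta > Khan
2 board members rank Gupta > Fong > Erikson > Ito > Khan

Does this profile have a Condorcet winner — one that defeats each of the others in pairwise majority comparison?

Head-to-head results (33 voters total):
Gupta vs Khan: Khan wins 20–13.
Gupta vs Fong: Fong wins 19–14.
Gupta vs Erikson: Gupta wins 27–6.
Gupta vs Ito: Ito wins 19–14.
Khan vs Fong: Khan wins 20–13.
Khan vs Erikson: Khan wins 25–8.
Khan vs Ito: Ito wins 21–12.
Fong vs Erikson: Fong wins 26–7.
Fong vs Ito: Ito wins 20–13.
Erikson vs Ito: Ito wins 26–7.
Ito beats each rival — Gupta (19–14), Khan (21–12), Fong (20–13), Erikson (26–7) — so Ito is the Condorcet winner.

Yes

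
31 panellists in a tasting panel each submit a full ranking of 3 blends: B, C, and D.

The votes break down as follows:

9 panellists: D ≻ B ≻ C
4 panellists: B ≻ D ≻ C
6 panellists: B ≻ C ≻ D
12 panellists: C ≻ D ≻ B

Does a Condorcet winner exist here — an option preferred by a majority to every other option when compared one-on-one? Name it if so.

Head-to-head results (31 voters total):
B vs C: B wins 19–12.
B vs D: D wins 21–10.
C vs D: C wins 18–13.
No candidate beats all others: B beats C beats D beats B, a majority cycle.

There is no Condorcet winner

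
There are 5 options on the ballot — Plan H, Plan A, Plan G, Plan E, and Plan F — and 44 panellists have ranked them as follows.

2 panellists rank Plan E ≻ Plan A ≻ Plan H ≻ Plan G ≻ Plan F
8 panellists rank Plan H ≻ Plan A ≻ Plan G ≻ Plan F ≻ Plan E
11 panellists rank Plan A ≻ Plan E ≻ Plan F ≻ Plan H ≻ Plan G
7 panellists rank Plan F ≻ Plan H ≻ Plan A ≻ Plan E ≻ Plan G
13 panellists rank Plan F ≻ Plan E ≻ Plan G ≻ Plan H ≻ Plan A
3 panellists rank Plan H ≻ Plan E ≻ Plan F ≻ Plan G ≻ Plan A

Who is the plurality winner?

First-place vote totals:
  Plan H: 11
  Plan A: 11
  Plan G: 0
  Plan E: 2
  Plan F: 20
Plan F has the most first-place votes.

Plan F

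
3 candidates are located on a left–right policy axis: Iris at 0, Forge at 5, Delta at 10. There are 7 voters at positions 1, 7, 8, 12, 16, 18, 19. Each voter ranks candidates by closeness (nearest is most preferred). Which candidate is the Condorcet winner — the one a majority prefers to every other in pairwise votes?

Delta

With single-peaked preferences on a line, the Condorcet winner is the candidate closest to the median voter.
The median voter (position 12) is closest to Delta at 10.
Check: Delta vs Iris — voters closer to Delta: 6 of 7.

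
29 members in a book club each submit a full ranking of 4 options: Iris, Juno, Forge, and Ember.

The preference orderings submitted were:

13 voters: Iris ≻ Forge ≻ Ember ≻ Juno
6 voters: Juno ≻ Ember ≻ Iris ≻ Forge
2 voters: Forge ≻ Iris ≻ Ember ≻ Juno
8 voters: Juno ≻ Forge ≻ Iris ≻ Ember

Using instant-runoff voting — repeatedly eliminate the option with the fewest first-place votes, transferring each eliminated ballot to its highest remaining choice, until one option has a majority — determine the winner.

Iris

Round 1: Juno 14, Iris 13, Forge 2, Ember 0. Ember has the fewest and is eliminated.
Round 2: Juno 14, Iris 13, Forge 2. Forge has the fewest and is eliminated.
Round 3: Iris 15, Juno 14. Iris has a majority.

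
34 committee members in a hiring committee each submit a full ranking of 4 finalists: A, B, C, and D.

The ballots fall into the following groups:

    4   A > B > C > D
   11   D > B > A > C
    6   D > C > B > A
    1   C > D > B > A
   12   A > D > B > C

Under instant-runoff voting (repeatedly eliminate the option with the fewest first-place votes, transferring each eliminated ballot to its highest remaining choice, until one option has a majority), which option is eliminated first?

B

Round 1: D 17, A 16, C 1, B 0. B has the fewest and is eliminated.
Round 2: D 17, A 16, C 1. C has the fewest and is eliminated.
Round 3: D 18, A 16. D has a majority.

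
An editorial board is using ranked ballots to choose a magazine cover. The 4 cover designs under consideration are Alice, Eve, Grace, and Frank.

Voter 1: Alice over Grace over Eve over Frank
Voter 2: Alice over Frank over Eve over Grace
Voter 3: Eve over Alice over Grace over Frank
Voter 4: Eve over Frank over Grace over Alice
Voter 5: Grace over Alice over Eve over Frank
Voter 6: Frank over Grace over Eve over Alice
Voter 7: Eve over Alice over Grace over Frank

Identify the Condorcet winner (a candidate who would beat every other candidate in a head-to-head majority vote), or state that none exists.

Head-to-head results (7 voters total):
Alice vs Eve: Eve wins 4–3.
Alice vs Grace: Alice wins 4–3.
Alice vs Frank: Alice wins 5–2.
Eve vs Grace: Eve wins 4–3.
Eve vs Frank: Eve wins 5–2.
Grace vs Frank: Grace wins 4–3.
Eve beats each rival — Alice (4–3), Grace (4–3), Frank (5–2) — so Eve is the Condorcet winner.

Eve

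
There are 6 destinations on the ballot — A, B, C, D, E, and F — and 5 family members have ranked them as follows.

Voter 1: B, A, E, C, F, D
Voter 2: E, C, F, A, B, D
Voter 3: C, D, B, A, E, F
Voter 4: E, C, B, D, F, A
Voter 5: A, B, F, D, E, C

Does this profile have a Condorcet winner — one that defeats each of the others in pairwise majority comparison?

Head-to-head results (5 voters total):
A vs B: B wins 3–2.
A vs C: C wins 3–2.
A vs D: A wins 3–2.
A vs E: A wins 3–2.
A vs F: A wins 3–2.
B vs C: C wins 3–2.
B vs D: B wins 4–1.
B vs E: B wins 3–2.
B vs F: B wins 4–1.
C vs D: C wins 4–1.
C vs E: E wins 4–1.
C vs F: C wins 4–1.
D vs E: E wins 3–2.
D vs F: F wins 3–2.
E vs F: E wins 4–1.
No candidate beats all others: A beats E beats C beats A, a majority cycle.

No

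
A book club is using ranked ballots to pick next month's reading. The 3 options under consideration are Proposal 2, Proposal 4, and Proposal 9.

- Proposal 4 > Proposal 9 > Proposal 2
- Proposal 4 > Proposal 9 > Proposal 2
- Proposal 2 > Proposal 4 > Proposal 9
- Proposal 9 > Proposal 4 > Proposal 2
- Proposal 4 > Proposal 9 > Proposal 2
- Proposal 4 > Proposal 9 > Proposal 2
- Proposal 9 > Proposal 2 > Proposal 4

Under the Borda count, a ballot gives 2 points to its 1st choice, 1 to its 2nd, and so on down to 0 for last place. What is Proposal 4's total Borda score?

Borda scores:
  Proposal 2: 0 + 0 + 2 + 0 + 0 + 0 + 1 = 3
  Proposal 4: 2 + 2 + 1 + 1 + 2 + 2 + 0 = 10
  Proposal 9: 1 + 1 + 0 + 2 + 1 + 1 + 2 = 8

10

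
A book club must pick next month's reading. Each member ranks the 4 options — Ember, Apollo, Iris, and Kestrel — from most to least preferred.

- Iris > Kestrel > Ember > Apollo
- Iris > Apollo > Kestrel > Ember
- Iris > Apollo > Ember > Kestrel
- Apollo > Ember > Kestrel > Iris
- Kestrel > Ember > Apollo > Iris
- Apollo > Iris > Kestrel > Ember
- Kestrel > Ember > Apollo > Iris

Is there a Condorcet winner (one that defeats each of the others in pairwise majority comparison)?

Head-to-head results (7 voters total):
Ember vs Apollo: Apollo wins 4–3.
Ember vs Iris: Iris wins 4–3.
Ember vs Kestrel: Kestrel wins 5–2.
Apollo vs Iris: Apollo wins 4–3.
Apollo vs Kestrel: Apollo wins 4–3.
Iris vs Kestrel: Iris wins 4–3.
Apollo beats each rival — Ember (4–3), Iris (4–3), Kestrel (4–3) — so Apollo is the Condorcet winner.

Yes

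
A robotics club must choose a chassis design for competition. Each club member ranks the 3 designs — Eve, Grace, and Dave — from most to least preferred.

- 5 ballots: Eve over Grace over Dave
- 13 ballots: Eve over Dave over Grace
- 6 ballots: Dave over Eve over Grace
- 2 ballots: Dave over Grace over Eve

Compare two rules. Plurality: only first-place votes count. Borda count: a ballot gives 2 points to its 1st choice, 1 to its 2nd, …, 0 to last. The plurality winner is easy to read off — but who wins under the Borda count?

Plurality first-place counts: Eve 18, Grace 0, Dave 8 → Eve.
Borda totals: Eve 42, Grace 7, Dave 29 → Eve.

Eve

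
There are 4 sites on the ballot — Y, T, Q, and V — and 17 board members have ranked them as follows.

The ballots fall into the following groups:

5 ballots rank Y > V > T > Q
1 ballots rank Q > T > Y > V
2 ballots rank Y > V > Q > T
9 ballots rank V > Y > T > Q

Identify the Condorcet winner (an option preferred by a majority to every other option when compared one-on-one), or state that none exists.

Head-to-head results (17 voters total):
Y vs T: Y wins 16–1.
Y vs Q: Y wins 16–1.
Y vs V: V wins 9–8.
T vs Q: T wins 14–3.
T vs V: V wins 16–1.
Q vs V: V wins 16–1.
V beats each rival — Y (9–8), T (16–1), Q (16–1) — so V is the Condorcet winner.

V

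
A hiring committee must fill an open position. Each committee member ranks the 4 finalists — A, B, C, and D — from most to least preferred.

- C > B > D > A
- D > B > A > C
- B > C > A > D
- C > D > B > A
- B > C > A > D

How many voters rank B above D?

Ballots ranking B above D: 3.
Ballots ranking D above B: 2.
So 3 of 5 voters prefer B to D.

3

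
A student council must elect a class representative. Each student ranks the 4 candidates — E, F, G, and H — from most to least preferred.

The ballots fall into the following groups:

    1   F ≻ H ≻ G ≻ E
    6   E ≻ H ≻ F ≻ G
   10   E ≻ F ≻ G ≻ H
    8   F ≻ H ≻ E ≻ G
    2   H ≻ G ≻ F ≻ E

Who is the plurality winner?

E

First-place vote totals:
  E: 16
  F: 9
  G: 0
  H: 2
E has the most first-place votes.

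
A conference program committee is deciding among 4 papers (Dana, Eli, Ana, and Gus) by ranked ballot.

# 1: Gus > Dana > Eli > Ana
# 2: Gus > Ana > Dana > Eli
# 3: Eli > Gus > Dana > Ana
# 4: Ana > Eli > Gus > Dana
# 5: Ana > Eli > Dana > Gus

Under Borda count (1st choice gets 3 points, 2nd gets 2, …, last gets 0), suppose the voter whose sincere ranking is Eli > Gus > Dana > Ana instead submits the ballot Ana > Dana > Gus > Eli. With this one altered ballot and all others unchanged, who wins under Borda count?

Borda totals with the altered ballot: Dana 6, Eli 5, Ana 11, Gus 8.
The switch changes the winner from Gus to Ana.

Ana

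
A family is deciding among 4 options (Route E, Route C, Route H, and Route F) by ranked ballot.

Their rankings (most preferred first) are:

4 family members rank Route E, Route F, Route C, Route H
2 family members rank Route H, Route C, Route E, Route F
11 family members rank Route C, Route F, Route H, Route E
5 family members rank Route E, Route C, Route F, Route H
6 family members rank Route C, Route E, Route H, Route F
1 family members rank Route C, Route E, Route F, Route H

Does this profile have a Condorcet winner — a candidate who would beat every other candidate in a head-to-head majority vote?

Yes

Head-to-head results (29 voters total):
Route E vs Route C: Route C wins 20–9.
Route E vs Route H: Route E wins 16–13.
Route E vs Route F: Route E wins 18–11.
Route C vs Route H: Route C wins 27–2.
Route C vs Route F: Route C wins 25–4.
Route H vs Route F: Route F wins 21–8.
Route C beats each rival — Route E (20–9), Route H (27–2), Route F (25–4) — so Route C is the Condorcet winner.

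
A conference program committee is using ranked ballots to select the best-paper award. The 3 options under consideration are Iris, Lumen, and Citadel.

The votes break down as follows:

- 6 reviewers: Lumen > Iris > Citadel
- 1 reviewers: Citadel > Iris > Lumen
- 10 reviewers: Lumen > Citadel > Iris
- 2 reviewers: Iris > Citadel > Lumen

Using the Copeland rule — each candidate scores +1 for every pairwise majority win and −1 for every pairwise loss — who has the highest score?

Pairwise results:
  Iris vs Lumen: Lumen wins 16–3.
  Iris vs Citadel: Citadel wins 11–8.
  Lumen vs Citadel: Lumen wins 16–3.
Copeland scores (wins − losses):
  Iris: 0 − 2 = -2
  Lumen: 2 − 0 = 2
  Citadel: 1 − 1 = 0
Lumen has the best Copeland score.

Lumen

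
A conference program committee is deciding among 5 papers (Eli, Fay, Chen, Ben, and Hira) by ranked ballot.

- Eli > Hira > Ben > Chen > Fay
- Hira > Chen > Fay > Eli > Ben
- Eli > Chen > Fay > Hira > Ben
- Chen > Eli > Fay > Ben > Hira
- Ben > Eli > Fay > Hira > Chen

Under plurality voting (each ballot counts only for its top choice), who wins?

First-place vote totals:
  Eli: 2
  Fay: 0
  Chen: 1
  Ben: 1
  Hira: 1
Eli has the most first-place votes.

Eli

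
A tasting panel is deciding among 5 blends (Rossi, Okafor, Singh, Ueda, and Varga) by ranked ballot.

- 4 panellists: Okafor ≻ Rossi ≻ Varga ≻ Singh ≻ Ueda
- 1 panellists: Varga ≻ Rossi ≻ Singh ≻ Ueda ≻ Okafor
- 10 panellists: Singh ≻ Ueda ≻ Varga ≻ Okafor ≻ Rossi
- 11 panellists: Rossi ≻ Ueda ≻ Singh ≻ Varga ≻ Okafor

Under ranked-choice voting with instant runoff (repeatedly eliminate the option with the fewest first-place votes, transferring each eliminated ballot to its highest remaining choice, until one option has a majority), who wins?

Rossi

Round 1: Rossi 11, Singh 10, Okafor 4, Varga 1, Ueda 0. Ueda has the fewest and is eliminated.
Round 2: Rossi 11, Singh 10, Okafor 4, Varga 1. Varga has the fewest and is eliminated.
Round 3: Rossi 12, Singh 10, Okafor 4. Okafor has the fewest and is eliminated.
Round 4: Rossi 16, Singh 10. Rossi has a majority.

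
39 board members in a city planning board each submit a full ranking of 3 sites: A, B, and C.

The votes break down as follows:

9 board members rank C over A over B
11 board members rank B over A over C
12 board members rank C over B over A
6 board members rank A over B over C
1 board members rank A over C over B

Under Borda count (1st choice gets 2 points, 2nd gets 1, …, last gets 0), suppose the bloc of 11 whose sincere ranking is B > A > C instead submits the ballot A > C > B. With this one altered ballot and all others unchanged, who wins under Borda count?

Borda totals with the altered ballot: A 45, B 18, C 54.
The winner is unchanged: still C.

C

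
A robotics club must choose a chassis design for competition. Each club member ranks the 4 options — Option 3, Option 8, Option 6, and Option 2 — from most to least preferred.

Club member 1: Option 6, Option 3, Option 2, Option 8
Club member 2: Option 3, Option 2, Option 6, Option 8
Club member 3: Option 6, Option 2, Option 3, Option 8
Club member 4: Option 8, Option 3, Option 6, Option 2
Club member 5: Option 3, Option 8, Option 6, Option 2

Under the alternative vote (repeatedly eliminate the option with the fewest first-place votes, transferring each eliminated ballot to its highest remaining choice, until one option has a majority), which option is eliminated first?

Round 1: Option 3 2, Option 6 2, Option 8 1, Option 2 0. Option 2 has the fewest and is eliminated.
Round 2: Option 3 2, Option 6 2, Option 8 1. Option 8 has the fewest and is eliminated.
Round 3: Option 3 3, Option 6 2. Option 3 has a majority.

Option 2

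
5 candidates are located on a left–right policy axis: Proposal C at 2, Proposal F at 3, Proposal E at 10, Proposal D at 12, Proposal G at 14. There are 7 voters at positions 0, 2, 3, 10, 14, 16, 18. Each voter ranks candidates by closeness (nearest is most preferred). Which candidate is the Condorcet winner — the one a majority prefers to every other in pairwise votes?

With single-peaked preferences on a line, the Condorcet winner is the candidate closest to the median voter.
The median voter (position 10) is closest to Proposal E at 10.
Check: Proposal E vs Proposal F — voters closer to Proposal E: 4 of 7.

Proposal E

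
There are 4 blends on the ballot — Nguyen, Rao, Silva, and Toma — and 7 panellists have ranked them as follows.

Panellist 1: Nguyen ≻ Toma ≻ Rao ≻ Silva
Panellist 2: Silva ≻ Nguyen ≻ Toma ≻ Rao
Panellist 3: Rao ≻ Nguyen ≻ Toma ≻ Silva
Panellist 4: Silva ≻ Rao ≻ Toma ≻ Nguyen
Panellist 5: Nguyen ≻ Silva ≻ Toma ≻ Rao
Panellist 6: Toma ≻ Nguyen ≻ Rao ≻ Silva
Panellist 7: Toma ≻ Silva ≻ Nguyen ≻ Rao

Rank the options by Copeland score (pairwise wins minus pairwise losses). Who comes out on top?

Pairwise results:
  Nguyen vs Rao: Nguyen wins 5–2.
  Nguyen vs Silva: Nguyen wins 4–3.
  Nguyen vs Toma: Nguyen wins 4–3.
  Rao vs Silva: Silva wins 4–3.
  Rao vs Toma: Toma wins 5–2.
  Silva vs Toma: Toma wins 4–3.
Copeland scores (wins − losses):
  Nguyen: 3 − 0 = 3
  Rao: 0 − 3 = -3
  Silva: 1 − 2 = -1
  Toma: 2 − 1 = 1
Nguyen has the best Copeland score.

Nguyen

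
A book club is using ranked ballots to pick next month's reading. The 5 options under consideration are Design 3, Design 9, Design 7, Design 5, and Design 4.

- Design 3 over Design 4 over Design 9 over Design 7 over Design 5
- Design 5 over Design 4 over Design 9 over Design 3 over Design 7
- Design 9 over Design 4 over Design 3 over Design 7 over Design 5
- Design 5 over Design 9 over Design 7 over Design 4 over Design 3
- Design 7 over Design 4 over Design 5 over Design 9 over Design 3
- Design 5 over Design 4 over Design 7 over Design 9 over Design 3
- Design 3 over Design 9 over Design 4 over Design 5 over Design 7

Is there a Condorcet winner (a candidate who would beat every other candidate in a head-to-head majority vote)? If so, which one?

Head-to-head results (7 voters total):
Design 3 vs Design 9: Design 9 wins 5–2.
Design 3 vs Design 7: Design 3 wins 4–3.
Design 3 vs Design 5: Design 5 wins 4–3.
Design 3 vs Design 4: Design 4 wins 5–2.
Design 9 vs Design 7: Design 9 wins 5–2.
Design 9 vs Design 5: Design 5 wins 4–3.
Design 9 vs Design 4: Design 4 wins 4–3.
Design 7 vs Design 5: Design 5 wins 4–3.
Design 7 vs Design 4: Design 4 wins 5–2.
Design 5 vs Design 4: Design 4 wins 4–3.
Design 4 beats each rival — Design 3 (5–2), Design 9 (4–3), Design 7 (5–2), Design 5 (4–3) — so Design 4 is the Condorcet winner.

Design 4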